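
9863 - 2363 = 7500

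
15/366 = 5/122 = 0.04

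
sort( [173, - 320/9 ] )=[ - 320/9 , 173]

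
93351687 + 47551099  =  140902786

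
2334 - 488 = 1846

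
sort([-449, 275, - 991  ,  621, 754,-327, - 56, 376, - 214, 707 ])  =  [  -  991, - 449, -327, - 214, - 56, 275, 376 , 621, 707,754]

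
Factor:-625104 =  - 2^4*3^3*1447^1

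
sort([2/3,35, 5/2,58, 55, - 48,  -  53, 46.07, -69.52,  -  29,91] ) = [ - 69.52, - 53, - 48, - 29 , 2/3,5/2,35,46.07,55, 58,91]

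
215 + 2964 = 3179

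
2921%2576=345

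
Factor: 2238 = 2^1*3^1*373^1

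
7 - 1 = 6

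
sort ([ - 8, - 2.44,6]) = [-8,-2.44, 6]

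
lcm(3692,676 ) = 47996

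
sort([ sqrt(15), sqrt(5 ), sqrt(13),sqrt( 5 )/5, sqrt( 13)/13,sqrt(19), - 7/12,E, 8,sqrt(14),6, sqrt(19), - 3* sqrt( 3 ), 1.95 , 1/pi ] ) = [ - 3*sqrt (3), - 7/12,sqrt(13 )/13 , 1/pi,  sqrt(5)/5, 1.95,  sqrt(5), E,sqrt( 13),sqrt(14), sqrt(15), sqrt(19),sqrt (19 ), 6, 8 ] 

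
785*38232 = 30012120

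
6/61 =6/61 = 0.10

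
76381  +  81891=158272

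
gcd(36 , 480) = 12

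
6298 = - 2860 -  - 9158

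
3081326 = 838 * 3677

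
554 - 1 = 553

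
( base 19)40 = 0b1001100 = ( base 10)76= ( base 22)3a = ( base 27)2m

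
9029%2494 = 1547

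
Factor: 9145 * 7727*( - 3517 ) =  - 248523230555= -  5^1 * 31^1*59^1*3517^1 * 7727^1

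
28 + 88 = 116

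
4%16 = 4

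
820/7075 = 164/1415  =  0.12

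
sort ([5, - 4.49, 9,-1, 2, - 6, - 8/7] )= [ - 6, - 4.49 , - 8/7, - 1,  2, 5 , 9 ] 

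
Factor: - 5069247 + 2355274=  - 2713973 = -  2713973^1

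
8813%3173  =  2467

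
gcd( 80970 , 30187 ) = 1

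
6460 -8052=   -  1592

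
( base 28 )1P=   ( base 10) 53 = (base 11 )49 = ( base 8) 65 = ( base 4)311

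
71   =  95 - 24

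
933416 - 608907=324509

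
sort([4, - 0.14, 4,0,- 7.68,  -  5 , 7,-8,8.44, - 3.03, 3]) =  [ - 8, - 7.68,  -  5, -3.03, - 0.14, 0,3, 4,4  ,  7, 8.44]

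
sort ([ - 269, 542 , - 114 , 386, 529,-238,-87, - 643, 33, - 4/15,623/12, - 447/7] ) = [-643, - 269, - 238,-114, - 87, - 447/7, -4/15 , 33 , 623/12, 386, 529,542]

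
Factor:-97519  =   - 113^1*863^1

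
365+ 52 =417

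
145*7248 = 1050960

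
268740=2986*90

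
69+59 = 128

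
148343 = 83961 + 64382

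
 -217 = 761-978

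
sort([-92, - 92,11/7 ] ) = [ - 92, - 92,11/7] 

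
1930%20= 10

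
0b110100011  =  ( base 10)419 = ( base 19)131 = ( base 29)ed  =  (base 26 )g3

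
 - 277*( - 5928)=1642056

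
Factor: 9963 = 3^5*41^1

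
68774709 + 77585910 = 146360619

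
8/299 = 8/299=0.03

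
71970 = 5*14394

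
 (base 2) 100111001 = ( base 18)H7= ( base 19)g9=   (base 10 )313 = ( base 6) 1241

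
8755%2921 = 2913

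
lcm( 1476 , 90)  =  7380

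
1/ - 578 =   -  1+577/578 = -0.00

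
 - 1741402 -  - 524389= - 1217013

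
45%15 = 0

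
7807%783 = 760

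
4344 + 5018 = 9362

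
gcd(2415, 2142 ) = 21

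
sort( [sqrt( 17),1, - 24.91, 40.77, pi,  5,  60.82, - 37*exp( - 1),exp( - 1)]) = [- 24.91, - 37*exp( - 1 ),exp( - 1),1,pi,sqrt( 17 ) , 5,40.77,60.82]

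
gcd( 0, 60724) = 60724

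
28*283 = 7924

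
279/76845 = 93/25615 = 0.00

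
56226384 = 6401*8784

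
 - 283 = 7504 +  - 7787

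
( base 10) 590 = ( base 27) ln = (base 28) l2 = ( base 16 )24E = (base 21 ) 172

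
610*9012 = 5497320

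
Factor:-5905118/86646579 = -2^1*3^ ( - 1 )*83^1 * 349^( - 1) * 35573^1*82757^( - 1 ) 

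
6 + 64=70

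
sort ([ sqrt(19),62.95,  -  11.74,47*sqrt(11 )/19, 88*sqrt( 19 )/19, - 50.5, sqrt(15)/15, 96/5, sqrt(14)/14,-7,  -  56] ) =[-56, - 50.5,  -  11.74,-7,sqrt (15) /15, sqrt (14)/14,  sqrt(19), 47*sqrt( 11 ) /19,96/5 , 88 *sqrt(19 ) /19, 62.95]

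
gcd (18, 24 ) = 6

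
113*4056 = 458328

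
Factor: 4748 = 2^2 * 1187^1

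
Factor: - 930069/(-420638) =2^( - 1)*3^3*7^2*19^1*37^1*210319^( - 1)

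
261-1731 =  - 1470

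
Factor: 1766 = 2^1  *883^1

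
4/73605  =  4/73605 =0.00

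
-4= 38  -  42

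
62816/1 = 62816  =  62816.00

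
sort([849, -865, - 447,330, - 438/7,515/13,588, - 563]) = [  -  865, - 563, - 447, - 438/7,515/13,330,  588,849]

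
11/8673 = 11/8673= 0.00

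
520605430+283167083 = 803772513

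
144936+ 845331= 990267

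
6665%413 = 57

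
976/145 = 976/145 =6.73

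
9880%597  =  328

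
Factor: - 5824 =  -2^6*7^1*13^1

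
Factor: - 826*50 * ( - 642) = 2^3*3^1 * 5^2 * 7^1*59^1 * 107^1 = 26514600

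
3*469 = 1407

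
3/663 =1/221  =  0.00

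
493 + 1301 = 1794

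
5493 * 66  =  362538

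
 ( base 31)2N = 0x55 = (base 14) 61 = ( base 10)85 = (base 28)31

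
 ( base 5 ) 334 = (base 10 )94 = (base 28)3A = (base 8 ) 136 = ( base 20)4e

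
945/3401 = 945/3401= 0.28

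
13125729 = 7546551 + 5579178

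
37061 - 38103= - 1042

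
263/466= 263/466 = 0.56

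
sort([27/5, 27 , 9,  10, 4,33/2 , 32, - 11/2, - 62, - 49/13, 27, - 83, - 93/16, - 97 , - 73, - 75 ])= [ - 97, - 83, - 75, - 73,  -  62, - 93/16, - 11/2,- 49/13,  4, 27/5 , 9, 10, 33/2, 27, 27, 32 ]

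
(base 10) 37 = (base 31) 16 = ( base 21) 1G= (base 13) 2B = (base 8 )45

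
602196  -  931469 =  - 329273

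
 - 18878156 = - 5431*3476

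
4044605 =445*9089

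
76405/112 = 682 + 3/16 = 682.19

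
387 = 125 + 262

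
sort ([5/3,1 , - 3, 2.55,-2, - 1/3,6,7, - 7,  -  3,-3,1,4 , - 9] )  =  [-9, - 7,-3, - 3, - 3, - 2, - 1/3,  1,1, 5/3,2.55, 4,6 , 7] 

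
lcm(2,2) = 2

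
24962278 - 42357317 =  - 17395039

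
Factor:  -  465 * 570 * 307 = -2^1 * 3^2*5^2*19^1 * 31^1*307^1 = - 81370350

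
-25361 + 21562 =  - 3799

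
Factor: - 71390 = - 2^1 * 5^1*11^2 * 59^1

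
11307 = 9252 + 2055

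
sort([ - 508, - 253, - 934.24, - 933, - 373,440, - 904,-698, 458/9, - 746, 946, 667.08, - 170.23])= [ - 934.24 , - 933, - 904, - 746, - 698, - 508, - 373, - 253, - 170.23,458/9,440, 667.08,946] 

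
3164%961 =281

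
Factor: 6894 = 2^1*3^2*383^1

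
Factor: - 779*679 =-528941  =  - 7^1*19^1*41^1*97^1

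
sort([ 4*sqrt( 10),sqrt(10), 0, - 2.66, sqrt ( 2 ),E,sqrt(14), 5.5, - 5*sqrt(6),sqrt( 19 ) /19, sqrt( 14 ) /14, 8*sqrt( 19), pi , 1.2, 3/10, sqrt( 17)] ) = [ - 5*sqrt( 6 ), - 2.66,0,sqrt(19 )/19, sqrt( 14) /14,3/10,  1.2,sqrt (2),E,pi, sqrt( 10), sqrt( 14 ),sqrt ( 17),5.5,4*sqrt( 10), 8*sqrt(19)]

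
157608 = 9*17512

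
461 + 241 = 702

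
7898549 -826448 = 7072101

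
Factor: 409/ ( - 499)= - 409^1*499^( -1)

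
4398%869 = 53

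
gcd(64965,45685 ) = 5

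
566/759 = 566/759 = 0.75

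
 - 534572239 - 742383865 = - 1276956104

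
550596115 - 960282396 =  - 409686281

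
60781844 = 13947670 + 46834174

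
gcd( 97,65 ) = 1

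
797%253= 38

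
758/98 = 379/49 = 7.73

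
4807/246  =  19+133/246 = 19.54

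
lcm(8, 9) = 72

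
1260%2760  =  1260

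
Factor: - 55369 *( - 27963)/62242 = 2^( - 1)*3^2 * 13^1 * 17^1 * 239^1*3257^1*31121^( - 1) = 1548283347/62242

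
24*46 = 1104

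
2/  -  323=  - 1 +321/323 = - 0.01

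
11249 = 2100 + 9149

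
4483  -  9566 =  - 5083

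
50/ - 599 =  - 1  +  549/599 = -0.08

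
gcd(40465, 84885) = 5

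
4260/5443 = 4260/5443 = 0.78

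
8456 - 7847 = 609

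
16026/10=8013/5 = 1602.60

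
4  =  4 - 0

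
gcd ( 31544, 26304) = 8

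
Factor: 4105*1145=4700225 = 5^2*229^1*821^1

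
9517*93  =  885081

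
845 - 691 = 154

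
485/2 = 485/2=   242.50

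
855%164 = 35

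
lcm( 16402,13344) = 787296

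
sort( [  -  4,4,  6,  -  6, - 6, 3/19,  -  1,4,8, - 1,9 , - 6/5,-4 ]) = [ - 6, - 6, - 4 ,  -  4, - 6/5  , - 1, - 1,3/19,4,4, 6,8,9 ] 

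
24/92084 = 6/23021 = 0.00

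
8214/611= 13+271/611=13.44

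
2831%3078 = 2831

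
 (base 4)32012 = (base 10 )902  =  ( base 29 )123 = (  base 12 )632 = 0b1110000110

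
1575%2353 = 1575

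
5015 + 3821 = 8836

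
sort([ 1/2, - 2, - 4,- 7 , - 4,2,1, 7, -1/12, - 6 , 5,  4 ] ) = [ -7, - 6,  -  4 , - 4, - 2, - 1/12,1/2,1 , 2,4 , 5,7]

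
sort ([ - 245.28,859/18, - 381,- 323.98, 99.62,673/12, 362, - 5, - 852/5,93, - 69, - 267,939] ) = [ - 381,-323.98, - 267,  -  245.28,-852/5,-69, - 5, 859/18,673/12,93,99.62,362, 939 ]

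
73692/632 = 116 + 95/158=116.60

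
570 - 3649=-3079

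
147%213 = 147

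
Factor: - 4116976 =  - 2^4  *257311^1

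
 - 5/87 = -1 + 82/87 = - 0.06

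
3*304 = 912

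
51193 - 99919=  - 48726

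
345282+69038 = 414320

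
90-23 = 67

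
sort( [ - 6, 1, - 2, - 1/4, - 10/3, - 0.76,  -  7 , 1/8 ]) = [ - 7 , - 6 , - 10/3, - 2, - 0.76,-1/4, 1/8, 1]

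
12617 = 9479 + 3138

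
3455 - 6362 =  - 2907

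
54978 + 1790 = 56768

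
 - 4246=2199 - 6445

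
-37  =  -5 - 32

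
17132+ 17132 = 34264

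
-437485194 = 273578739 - 711063933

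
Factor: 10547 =53^1*199^1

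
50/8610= 5/861= 0.01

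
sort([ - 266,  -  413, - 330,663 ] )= [-413, - 330,- 266,663 ]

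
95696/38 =2518 +6/19 =2518.32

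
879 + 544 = 1423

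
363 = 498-135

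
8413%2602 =607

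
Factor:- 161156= - 2^2*40289^1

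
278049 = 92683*3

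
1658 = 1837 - 179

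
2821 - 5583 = -2762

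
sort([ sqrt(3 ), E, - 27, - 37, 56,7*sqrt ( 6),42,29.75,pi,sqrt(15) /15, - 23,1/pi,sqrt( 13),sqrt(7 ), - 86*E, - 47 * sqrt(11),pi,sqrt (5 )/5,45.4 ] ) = [ - 86*E , - 47*sqrt (11),-37, - 27, - 23,sqrt(15 )/15, 1/pi, sqrt(5) /5 , sqrt( 3 ), sqrt (7 ),E,pi, pi , sqrt( 13 ),7*sqrt( 6 ), 29.75,42 , 45.4, 56 ]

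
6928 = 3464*2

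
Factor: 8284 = 2^2*19^1*109^1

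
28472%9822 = 8828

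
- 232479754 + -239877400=-472357154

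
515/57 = 9 + 2/57 = 9.04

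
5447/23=236 + 19/23=236.83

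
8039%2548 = 395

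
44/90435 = 44/90435 = 0.00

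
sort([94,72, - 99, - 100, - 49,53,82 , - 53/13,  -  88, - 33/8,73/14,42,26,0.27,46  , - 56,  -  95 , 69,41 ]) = [ - 100,- 99, - 95, - 88, - 56, - 49, - 33/8, - 53/13,0.27, 73/14,26,41 , 42, 46  ,  53,69,72,82, 94 ]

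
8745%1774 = 1649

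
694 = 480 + 214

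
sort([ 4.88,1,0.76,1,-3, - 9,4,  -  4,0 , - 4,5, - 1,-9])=[ - 9 ,-9, -4, - 4, - 3, - 1,0,  0.76, 1,1,  4  ,  4.88,5]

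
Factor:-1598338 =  - 2^1*7^1*114167^1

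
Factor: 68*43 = 2924 = 2^2  *17^1*43^1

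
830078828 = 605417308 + 224661520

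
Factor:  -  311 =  - 311^1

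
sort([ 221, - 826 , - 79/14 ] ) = [-826, - 79/14,221 ] 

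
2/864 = 1/432 = 0.00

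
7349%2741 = 1867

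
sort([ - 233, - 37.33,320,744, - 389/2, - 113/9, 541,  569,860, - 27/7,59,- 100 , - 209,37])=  [ - 233, - 209,-389/2, - 100,-37.33, - 113/9,  -  27/7, 37, 59,320 , 541, 569,  744,860]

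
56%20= 16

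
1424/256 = 89/16 = 5.56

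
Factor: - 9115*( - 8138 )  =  2^1*5^1* 13^1*313^1  *1823^1 = 74177870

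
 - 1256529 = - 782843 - 473686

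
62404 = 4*15601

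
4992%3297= 1695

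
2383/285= 8 + 103/285 = 8.36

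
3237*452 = 1463124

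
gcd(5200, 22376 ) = 8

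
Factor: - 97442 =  - 2^1* 83^1*587^1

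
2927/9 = 2927/9= 325.22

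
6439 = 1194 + 5245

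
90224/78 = 1156 + 28/39 =1156.72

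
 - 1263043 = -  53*23831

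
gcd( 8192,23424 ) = 128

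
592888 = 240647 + 352241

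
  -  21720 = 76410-98130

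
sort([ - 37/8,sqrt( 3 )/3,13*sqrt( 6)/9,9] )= [ - 37/8,sqrt( 3) /3, 13 * sqrt(6)/9,9] 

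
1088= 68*16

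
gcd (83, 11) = 1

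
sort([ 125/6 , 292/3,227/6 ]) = [ 125/6, 227/6,  292/3]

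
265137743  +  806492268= 1071630011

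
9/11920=9/11920 = 0.00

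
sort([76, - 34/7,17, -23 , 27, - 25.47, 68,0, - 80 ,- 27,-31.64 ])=[- 80, - 31.64, - 27, - 25.47, - 23, - 34/7,0, 17,27 , 68,  76 ]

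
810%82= 72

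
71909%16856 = 4485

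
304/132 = 76/33 = 2.30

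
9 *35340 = 318060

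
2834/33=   85 + 29/33 = 85.88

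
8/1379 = 8/1379 = 0.01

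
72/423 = 8/47 = 0.17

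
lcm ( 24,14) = 168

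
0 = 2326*0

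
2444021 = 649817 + 1794204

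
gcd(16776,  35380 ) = 4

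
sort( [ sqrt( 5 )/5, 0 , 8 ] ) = [ 0, sqrt(5)/5,8] 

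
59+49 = 108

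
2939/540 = 5 + 239/540 = 5.44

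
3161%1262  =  637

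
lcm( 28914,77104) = 231312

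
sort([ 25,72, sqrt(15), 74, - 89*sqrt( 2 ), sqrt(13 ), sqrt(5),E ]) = [ - 89*sqrt(2),sqrt(5), E  ,  sqrt(13), sqrt ( 15 ), 25,  72, 74]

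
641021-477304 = 163717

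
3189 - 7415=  - 4226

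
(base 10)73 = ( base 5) 243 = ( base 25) 2N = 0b1001001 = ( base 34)25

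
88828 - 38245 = 50583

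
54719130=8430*6491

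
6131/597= 6131/597=10.27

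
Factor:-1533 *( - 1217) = 1865661 = 3^1 *7^1 * 73^1*1217^1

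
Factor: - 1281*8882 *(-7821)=2^1 * 3^3*7^1*11^1*61^1 * 79^1*4441^1= 88986102282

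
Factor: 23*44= 1012=2^2*11^1*23^1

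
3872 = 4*968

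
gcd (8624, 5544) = 616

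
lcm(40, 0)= 0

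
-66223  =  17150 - 83373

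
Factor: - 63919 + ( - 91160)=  - 155079 = - 3^2 * 17231^1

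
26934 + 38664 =65598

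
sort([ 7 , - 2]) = [ - 2, 7 ] 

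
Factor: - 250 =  - 2^1 * 5^3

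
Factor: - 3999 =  - 3^1*31^1*43^1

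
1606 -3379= - 1773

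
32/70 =16/35  =  0.46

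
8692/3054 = 4346/1527 = 2.85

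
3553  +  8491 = 12044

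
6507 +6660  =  13167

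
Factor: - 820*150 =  - 2^3*3^1*5^3 * 41^1 = - 123000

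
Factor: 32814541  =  557^1*58913^1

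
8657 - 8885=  - 228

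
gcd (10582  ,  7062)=22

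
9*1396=12564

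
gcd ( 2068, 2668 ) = 4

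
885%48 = 21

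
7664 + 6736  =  14400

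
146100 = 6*24350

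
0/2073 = 0= 0.00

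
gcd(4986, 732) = 6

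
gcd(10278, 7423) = 571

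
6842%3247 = 348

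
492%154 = 30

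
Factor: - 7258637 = - 109^1*66593^1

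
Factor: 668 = 2^2*167^1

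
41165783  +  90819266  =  131985049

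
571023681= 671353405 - 100329724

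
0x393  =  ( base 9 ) 1226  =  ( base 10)915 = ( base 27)16O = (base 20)25F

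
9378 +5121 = 14499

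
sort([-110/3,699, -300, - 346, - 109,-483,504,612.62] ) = [ - 483 ,-346,  -  300, - 109,-110/3,  504,612.62,  699 ]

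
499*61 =30439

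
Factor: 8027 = 23^1*349^1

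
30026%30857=30026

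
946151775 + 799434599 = 1745586374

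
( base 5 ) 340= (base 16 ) 5f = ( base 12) 7b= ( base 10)95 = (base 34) 2r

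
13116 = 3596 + 9520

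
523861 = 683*767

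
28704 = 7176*4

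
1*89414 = 89414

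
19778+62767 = 82545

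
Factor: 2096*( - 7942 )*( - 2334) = 2^6*3^1 * 11^1*19^2*131^1 * 389^1 = 38852772288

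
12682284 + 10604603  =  23286887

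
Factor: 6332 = 2^2*1583^1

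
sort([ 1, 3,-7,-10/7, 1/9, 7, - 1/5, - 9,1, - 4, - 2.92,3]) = [-9,  -  7, - 4, - 2.92, - 10/7 , - 1/5, 1/9,1,1, 3,3,7] 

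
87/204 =29/68  =  0.43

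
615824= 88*6998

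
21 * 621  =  13041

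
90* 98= 8820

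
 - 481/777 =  - 13/21 = -  0.62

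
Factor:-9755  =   - 5^1 * 1951^1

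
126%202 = 126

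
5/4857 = 5/4857 = 0.00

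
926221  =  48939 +877282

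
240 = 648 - 408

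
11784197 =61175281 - 49391084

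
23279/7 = 23279/7 = 3325.57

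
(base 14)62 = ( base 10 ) 86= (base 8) 126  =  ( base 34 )2I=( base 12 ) 72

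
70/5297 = 70/5297=0.01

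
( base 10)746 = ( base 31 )O2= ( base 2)1011101010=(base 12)522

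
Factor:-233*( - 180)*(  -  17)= - 2^2*3^2*5^1*17^1 * 233^1 = -  712980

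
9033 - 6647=2386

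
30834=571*54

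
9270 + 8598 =17868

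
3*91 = 273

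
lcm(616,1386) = 5544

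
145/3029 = 145/3029= 0.05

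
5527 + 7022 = 12549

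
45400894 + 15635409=61036303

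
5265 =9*585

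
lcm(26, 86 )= 1118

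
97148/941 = 103 + 225/941 = 103.24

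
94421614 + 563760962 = 658182576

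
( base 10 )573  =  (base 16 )23d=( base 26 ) m1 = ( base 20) 18d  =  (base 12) 3B9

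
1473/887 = 1+586/887 = 1.66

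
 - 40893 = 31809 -72702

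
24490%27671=24490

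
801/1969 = 801/1969 = 0.41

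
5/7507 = 5/7507  =  0.00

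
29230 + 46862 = 76092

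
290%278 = 12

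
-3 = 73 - 76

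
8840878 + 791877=9632755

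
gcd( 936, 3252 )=12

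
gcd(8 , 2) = 2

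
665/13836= 665/13836 = 0.05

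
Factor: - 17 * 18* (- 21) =2^1*3^3* 7^1*17^1 = 6426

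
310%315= 310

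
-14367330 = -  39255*366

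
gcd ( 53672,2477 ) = 1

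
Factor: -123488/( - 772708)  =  2^3 * 17^1*23^ ( - 1)*37^( - 1)=136/851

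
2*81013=162026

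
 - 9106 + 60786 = 51680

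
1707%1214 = 493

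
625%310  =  5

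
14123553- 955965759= - 941842206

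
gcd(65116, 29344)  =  4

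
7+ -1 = 6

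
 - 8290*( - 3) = 24870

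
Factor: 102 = 2^1*3^1*17^1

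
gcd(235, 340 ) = 5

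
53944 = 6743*8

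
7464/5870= 1 + 797/2935 = 1.27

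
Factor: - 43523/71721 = -71/117=-3^( - 2)*13^( - 1) * 71^1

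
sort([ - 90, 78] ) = [ - 90,78 ] 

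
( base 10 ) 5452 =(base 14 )1DB6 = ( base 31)5kr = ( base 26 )81I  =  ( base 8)12514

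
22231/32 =22231/32  =  694.72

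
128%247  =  128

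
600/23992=75/2999= 0.03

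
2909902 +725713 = 3635615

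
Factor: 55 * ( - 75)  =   - 3^1*5^3*11^1 = -  4125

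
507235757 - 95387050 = 411848707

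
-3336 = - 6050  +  2714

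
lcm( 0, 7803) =0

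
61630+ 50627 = 112257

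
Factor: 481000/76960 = 25/4 =2^( -2)*5^2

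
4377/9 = 486 + 1/3 = 486.33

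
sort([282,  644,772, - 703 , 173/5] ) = [ - 703, 173/5,  282,644 , 772] 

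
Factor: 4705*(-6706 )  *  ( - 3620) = 2^3*5^2*7^1*181^1*479^1*941^1 = 114217262600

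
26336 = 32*823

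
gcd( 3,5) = 1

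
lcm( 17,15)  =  255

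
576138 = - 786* ( - 733)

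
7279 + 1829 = 9108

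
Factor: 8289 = 3^3*307^1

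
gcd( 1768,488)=8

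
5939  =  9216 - 3277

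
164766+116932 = 281698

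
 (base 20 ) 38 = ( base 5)233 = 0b1000100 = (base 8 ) 104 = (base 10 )68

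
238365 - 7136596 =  - 6898231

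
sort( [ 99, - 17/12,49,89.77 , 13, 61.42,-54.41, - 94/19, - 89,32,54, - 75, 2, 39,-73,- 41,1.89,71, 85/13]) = [- 89,- 75,- 73,- 54.41, - 41, - 94/19,- 17/12,1.89,2,85/13,13,32,39,49,54,61.42,71 , 89.77,99 ]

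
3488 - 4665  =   - 1177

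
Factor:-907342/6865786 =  - 773^( - 1 ) * 4441^( - 1)* 453671^1 = -  453671/3432893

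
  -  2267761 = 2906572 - 5174333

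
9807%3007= 786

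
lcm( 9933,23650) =496650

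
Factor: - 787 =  - 787^1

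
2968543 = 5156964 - 2188421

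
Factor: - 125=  - 5^3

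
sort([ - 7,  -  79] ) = [ - 79, - 7 ]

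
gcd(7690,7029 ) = 1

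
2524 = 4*631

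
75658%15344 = 14282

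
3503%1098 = 209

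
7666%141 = 52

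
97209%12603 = 8988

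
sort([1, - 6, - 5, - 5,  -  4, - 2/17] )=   [ - 6,-5,  -  5,-4, - 2/17,1 ] 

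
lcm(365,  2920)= 2920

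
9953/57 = 174+35/57 = 174.61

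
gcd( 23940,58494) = 6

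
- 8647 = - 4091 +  - 4556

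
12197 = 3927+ 8270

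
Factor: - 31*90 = -2790 = - 2^1*3^2*5^1 * 31^1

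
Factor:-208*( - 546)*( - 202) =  - 2^6 * 3^1*7^1 * 13^2 *101^1 = - 22940736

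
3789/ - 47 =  - 81  +  18/47 = - 80.62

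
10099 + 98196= 108295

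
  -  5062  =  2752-7814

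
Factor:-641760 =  - 2^5* 3^1 * 5^1* 7^1*191^1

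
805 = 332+473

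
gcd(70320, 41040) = 240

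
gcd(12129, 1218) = 3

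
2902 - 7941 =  - 5039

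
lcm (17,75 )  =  1275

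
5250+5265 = 10515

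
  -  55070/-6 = 9178 + 1/3 = 9178.33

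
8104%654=256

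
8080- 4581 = 3499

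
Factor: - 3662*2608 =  - 9550496 = - 2^5*163^1*1831^1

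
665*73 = 48545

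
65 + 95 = 160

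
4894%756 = 358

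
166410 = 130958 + 35452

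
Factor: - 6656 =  - 2^9 * 13^1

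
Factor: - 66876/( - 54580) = 3^1*5^( - 1)* 2729^(-1 )* 5573^1 = 16719/13645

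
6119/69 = 6119/69 = 88.68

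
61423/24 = 61423/24 = 2559.29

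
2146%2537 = 2146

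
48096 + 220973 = 269069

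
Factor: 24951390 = 2^1*3^1*5^1*831713^1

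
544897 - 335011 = 209886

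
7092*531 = 3765852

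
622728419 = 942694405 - 319965986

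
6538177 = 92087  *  71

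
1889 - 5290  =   - 3401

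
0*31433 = 0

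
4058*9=36522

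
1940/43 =1940/43 =45.12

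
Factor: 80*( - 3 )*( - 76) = 18240 = 2^6*3^1*5^1 * 19^1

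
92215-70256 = 21959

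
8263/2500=8263/2500 = 3.31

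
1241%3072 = 1241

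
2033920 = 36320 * 56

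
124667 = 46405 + 78262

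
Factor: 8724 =2^2 * 3^1*727^1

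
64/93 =64/93= 0.69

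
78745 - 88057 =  -9312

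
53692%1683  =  1519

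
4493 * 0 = 0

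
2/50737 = 2/50737 = 0.00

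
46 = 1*46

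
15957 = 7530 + 8427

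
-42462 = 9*( - 4718 )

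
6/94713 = 2/31571 = 0.00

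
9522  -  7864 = 1658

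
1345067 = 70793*19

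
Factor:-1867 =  - 1867^1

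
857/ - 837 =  -2+ 817/837  =  - 1.02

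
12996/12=1083 =1083.00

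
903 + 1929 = 2832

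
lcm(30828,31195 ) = 2620380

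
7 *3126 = 21882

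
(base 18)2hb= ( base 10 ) 965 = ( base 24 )1g5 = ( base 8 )1705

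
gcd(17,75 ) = 1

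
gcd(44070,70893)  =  3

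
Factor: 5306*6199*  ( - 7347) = - 2^1*3^1*7^1*31^1 * 79^1*379^1*6199^1 = -241656745218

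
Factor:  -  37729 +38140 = 411 = 3^1*137^1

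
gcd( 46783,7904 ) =1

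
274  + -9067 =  - 8793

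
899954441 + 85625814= 985580255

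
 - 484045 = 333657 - 817702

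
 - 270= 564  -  834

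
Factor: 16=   2^4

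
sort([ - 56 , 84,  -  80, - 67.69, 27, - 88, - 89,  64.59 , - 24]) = [ - 89,-88, - 80, - 67.69, - 56, - 24,27, 64.59, 84]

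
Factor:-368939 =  - 368939^1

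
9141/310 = 9141/310=29.49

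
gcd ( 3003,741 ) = 39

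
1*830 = 830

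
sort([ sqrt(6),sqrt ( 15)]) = [sqrt(6 ) , sqrt( 15 )]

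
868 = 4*217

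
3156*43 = 135708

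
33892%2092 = 420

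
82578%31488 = 19602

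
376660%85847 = 33272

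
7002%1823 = 1533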